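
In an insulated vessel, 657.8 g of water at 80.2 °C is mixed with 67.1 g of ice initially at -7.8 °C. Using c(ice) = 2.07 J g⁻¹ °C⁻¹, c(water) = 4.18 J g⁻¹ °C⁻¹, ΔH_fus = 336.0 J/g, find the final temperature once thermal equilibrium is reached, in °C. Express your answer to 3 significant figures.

T_f = 65.0 °C

Heat to bring ice to 0 °C and melt it: q₁ = 67.1×2.07×7.8 + 67.1×336.0 = 23629 J
Heat the water can supply cooling to 0 °C: 657.8×4.18×80.2 = 220518 J > q₁, so all ice melts.
Energy balance: 657.8×4.18×(80.2 − T) = 23629 + 67.1×4.18×(T − 0)
2749.604(80.2 − T) = 23629 + 280.478 T
220518 − 23629 = 3030.082 T
T = 196889 / 3030.082 = 64.98 °C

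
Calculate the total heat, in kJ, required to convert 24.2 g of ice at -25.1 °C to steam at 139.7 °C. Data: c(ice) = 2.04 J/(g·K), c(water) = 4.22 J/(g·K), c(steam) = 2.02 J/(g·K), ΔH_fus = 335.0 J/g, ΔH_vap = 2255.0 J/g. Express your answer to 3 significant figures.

q = 76.1 kJ

q1 (heat ice -25.1→0.0 °C): 24.2 × 2.04 × 25.1 = 1239 J
q2 (melt at 0 °C): 24.2 × 335.0 = 8107 J
q3 (heat water 0.0→100.0 °C): 24.2 × 4.22 × 100.0 = 10212 J
q4 (vaporize at 100 °C): 24.2 × 2255.0 = 54571 J
q5 (heat steam 100.0→139.7 °C): 24.2 × 2.02 × 39.7 = 1941 J
Total: 1239 + 8107 + 10212 + 54571 + 1941 = 76070 J = 76.1 kJ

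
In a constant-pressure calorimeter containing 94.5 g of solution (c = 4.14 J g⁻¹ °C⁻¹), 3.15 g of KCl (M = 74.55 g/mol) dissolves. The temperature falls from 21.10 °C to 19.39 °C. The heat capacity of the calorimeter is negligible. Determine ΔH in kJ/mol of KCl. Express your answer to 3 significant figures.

ΔH = 15.8 kJ/mol

|ΔT| = |19.39 − 21.10| = 1.71 °C
|q_surr| = (94.5 × 4.14) × 1.71 = 391.23 × 1.71 = 669.0 J
n(KCl) = 3.15 / 74.55 = 0.04225 mol
Temperature fell, so q_rxn = +|q_surr| = 0.6690 kJ
ΔH = q_rxn / n = 15.83 kJ/mol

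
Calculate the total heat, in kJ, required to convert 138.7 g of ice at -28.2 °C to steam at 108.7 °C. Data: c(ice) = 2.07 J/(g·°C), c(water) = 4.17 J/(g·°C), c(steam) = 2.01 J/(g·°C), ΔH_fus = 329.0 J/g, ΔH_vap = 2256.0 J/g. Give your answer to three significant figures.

q = 427 kJ

q1 (heat ice -28.2→0.0 °C): 138.7 × 2.07 × 28.2 = 8096 J
q2 (melt at 0 °C): 138.7 × 329.0 = 45632 J
q3 (heat water 0.0→100.0 °C): 138.7 × 4.17 × 100.0 = 57838 J
q4 (vaporize at 100 °C): 138.7 × 2256.0 = 312907 J
q5 (heat steam 100.0→108.7 °C): 138.7 × 2.01 × 8.7 = 2425 J
Total: 8096 + 45632 + 57838 + 312907 + 2425 = 426898 J = 427 kJ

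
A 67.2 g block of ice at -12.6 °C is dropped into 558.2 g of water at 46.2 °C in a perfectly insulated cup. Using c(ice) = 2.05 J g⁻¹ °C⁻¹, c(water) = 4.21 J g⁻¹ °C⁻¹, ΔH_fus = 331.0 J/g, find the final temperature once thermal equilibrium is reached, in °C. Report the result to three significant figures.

Heat to bring ice to 0 °C and melt it: q₁ = 67.2×2.05×12.6 + 67.2×331.0 = 23979 J
Heat the water can supply cooling to 0 °C: 558.2×4.21×46.2 = 108571 J > q₁, so all ice melts.
Energy balance: 558.2×4.21×(46.2 − T) = 23979 + 67.2×4.21×(T − 0)
2350.022(46.2 − T) = 23979 + 282.912 T
108571 − 23979 = 2632.934 T
T = 84592 / 2632.934 = 32.13 °C

T_f = 32.1 °C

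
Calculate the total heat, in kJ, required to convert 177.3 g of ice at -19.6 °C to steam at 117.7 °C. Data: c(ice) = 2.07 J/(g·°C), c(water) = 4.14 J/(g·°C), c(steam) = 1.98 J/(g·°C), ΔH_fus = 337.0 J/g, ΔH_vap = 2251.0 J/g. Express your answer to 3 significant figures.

q1 (heat ice -19.6→0.0 °C): 177.3 × 2.07 × 19.6 = 7193 J
q2 (melt at 0 °C): 177.3 × 337.0 = 59750 J
q3 (heat water 0.0→100.0 °C): 177.3 × 4.14 × 100.0 = 73402 J
q4 (vaporize at 100 °C): 177.3 × 2251.0 = 399102 J
q5 (heat steam 100.0→117.7 °C): 177.3 × 1.98 × 17.7 = 6214 J
Total: 7193 + 59750 + 73402 + 399102 + 6214 = 545661 J = 546 kJ

q = 546 kJ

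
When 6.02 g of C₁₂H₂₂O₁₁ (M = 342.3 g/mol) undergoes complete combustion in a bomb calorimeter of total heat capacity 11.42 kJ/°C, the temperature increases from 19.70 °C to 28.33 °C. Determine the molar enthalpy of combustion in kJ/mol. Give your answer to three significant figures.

ΔH = -5600 kJ/mol

ΔT = 28.33 − 19.70 = 8.63 °C
q_cal = C_cal × ΔT = 11.42 × 8.63 = 98.5546 kJ
n = 6.02 / 342.3 = 0.01759 mol
q_rxn = −q_cal = -98.5546 kJ
ΔH = -98.5546 / 0.01759 = -5603 kJ/mol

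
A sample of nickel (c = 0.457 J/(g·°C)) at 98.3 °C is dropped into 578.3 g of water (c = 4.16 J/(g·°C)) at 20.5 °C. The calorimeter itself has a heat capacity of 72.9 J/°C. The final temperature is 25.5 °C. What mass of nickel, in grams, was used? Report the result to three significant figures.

m = 373 g

q_gained = (578.3 × 4.16 + 72.9) × (25.5 − 20.5) = 12393 J
q_lost = m × 0.457 × (98.3 − 25.5) = 33.2696 m
m = 12393 / 33.2696 = 373 g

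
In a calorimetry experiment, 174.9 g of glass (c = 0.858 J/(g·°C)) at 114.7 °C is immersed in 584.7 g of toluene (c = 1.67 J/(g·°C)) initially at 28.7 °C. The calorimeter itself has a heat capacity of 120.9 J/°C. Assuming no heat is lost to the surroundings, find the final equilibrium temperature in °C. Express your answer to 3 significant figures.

T_f = 39.0 °C

Heat lost by glass = heat gained by toluene + calorimeter.
(174.9)(0.858)(114.7 − T) = [(584.7)(1.67) + 120.9](T − 28.7)
150.0642 (114.7 − T) = 1097.349 (T − 28.7)
17212 − 150.0642 T = 1097.349 T − 31494
48706 = 1247.4132 T
T = 39.046 °C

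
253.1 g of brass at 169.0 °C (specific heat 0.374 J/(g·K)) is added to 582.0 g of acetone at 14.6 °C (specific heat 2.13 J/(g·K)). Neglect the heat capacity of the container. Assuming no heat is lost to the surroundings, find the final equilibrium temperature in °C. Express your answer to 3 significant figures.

Heat lost by brass = heat gained by acetone.
(253.1)(0.374)(169.0 − T) = (582.0)(2.13)(T − 14.6)
94.6594 (169.0 − T) = 1239.66 (T − 14.6)
15997 − 94.6594 T = 1239.66 T − 18099
34096 = 1334.3194 T
T = 25.55 °C

T_f = 25.6 °C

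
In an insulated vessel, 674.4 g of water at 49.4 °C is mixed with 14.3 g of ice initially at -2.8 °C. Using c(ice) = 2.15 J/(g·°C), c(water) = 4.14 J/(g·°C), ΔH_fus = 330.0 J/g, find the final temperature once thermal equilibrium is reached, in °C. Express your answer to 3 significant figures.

T_f = 46.7 °C

Heat to bring ice to 0 °C and melt it: q₁ = 14.3×2.15×2.8 + 14.3×330.0 = 4805.1 J
Heat the water can supply cooling to 0 °C: 674.4×4.14×49.4 = 137926 J > q₁, so all ice melts.
Energy balance: 674.4×4.14×(49.4 − T) = 4805.1 + 14.3×4.14×(T − 0)
2792.016(49.4 − T) = 4805.1 + 59.202 T
137926 − 4805.1 = 2851.218 T
T = 133120.9 / 2851.218 = 46.69 °C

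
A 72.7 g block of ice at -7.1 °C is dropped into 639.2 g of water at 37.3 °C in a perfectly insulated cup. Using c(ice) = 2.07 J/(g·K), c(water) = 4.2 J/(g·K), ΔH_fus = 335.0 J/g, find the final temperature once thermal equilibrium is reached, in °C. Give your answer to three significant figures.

T_f = 25.0 °C

Heat to bring ice to 0 °C and melt it: q₁ = 72.7×2.07×7.1 + 72.7×335.0 = 25423 J
Heat the water can supply cooling to 0 °C: 639.2×4.2×37.3 = 100137 J > q₁, so all ice melts.
Energy balance: 639.2×4.2×(37.3 − T) = 25423 + 72.7×4.2×(T − 0)
2684.64(37.3 − T) = 25423 + 305.34 T
100137 − 25423 = 2989.98 T
T = 74714 / 2989.98 = 24.99 °C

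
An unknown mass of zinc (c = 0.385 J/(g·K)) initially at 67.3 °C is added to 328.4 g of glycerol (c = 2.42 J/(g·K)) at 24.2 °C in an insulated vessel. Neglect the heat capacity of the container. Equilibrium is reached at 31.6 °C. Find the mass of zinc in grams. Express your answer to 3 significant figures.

m = 428 g

q_gained = (328.4 × 2.42) × (31.6 − 24.2) = 5881 J
q_lost = m × 0.385 × (67.3 − 31.6) = 13.7445 m
m = 5881 / 13.7445 = 428 g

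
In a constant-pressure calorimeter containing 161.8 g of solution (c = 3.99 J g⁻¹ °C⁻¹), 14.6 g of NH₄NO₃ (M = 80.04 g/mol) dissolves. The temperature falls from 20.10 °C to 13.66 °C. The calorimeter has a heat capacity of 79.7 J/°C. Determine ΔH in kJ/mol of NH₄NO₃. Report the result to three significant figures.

ΔH = 25.6 kJ/mol

|ΔT| = |13.66 − 20.10| = 6.44 °C
|q_surr| = (161.8 × 3.99 + 79.7) × 6.44 = 725.282 × 6.44 = 4671 J
n(NH₄NO₃) = 14.6 / 80.04 = 0.1824 mol
Temperature fell, so q_rxn = +|q_surr| = 4.671 kJ
ΔH = q_rxn / n = 25.61 kJ/mol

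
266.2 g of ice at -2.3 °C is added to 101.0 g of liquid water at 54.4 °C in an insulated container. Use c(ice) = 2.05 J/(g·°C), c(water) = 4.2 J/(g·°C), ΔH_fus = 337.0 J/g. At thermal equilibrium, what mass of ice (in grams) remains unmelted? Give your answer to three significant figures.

Heat to warm all ice to 0 °C: 266.2×2.05×2.3 = 1255.1 J
Heat released by water cooling to 0 °C: 101.0×4.2×54.4 = 23076 J
23076 J < 1255.1 + 266.2×337.0 = 90964.5 J, so not all ice melts; final T = 0 °C.
Heat left for melting: 23076 − 1255.1 = 21820.9 J
Mass melted = 21820.9 / 337.0 = 64.75 g
Ice remaining = 266.2 − 64.75 = 201.45 g

m_ice remaining = 201 g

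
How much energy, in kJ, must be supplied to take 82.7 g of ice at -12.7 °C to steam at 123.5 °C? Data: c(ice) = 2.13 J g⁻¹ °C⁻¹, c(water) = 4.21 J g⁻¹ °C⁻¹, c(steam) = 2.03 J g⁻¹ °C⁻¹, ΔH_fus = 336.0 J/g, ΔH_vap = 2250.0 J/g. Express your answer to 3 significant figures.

q = 255 kJ

q1 (heat ice -12.7→0.0 °C): 82.7 × 2.13 × 12.7 = 2237 J
q2 (melt at 0 °C): 82.7 × 336.0 = 27787 J
q3 (heat water 0.0→100.0 °C): 82.7 × 4.21 × 100.0 = 34817 J
q4 (vaporize at 100 °C): 82.7 × 2250.0 = 186075 J
q5 (heat steam 100.0→123.5 °C): 82.7 × 2.03 × 23.5 = 3945 J
Total: 2237 + 27787 + 34817 + 186075 + 3945 = 254861 J = 255 kJ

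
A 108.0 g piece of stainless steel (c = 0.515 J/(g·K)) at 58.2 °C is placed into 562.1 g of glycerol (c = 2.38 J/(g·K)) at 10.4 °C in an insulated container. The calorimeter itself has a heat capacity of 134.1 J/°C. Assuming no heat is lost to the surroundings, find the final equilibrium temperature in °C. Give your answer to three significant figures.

T_f = 12.1 °C

Heat lost by stainless steel = heat gained by glycerol + calorimeter.
(108.0)(0.515)(58.2 − T) = [(562.1)(2.38) + 134.1](T − 10.4)
55.62 (58.2 − T) = 1471.898 (T − 10.4)
3237.1 − 55.62 T = 1471.898 T − 15308
18545.1 = 1527.518 T
T = 12.14 °C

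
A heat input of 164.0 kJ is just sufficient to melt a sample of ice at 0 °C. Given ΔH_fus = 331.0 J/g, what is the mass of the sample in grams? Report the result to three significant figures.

m = q / ΔH_fus = 164000 J / 331.0 J/g = 495 g

m = 495 g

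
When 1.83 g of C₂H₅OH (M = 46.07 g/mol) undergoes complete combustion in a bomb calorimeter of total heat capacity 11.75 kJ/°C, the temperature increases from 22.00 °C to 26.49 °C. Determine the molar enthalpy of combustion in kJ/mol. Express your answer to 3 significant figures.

ΔH = -1330 kJ/mol

ΔT = 26.49 − 22.00 = 4.49 °C
q_cal = C_cal × ΔT = 11.75 × 4.49 = 52.7575 kJ
n = 1.83 / 46.07 = 0.03972 mol
q_rxn = −q_cal = -52.7575 kJ
ΔH = -52.7575 / 0.03972 = -1328 kJ/mol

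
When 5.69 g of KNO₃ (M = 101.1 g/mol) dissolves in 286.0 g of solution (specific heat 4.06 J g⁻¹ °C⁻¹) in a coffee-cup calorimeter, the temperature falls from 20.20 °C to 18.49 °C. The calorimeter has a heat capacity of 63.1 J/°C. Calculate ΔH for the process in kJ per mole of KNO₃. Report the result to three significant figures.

ΔH = 37.2 kJ/mol

|ΔT| = |18.49 − 20.20| = 1.71 °C
|q_surr| = (286.0 × 4.06 + 63.1) × 1.71 = 1224.26 × 1.71 = 2093 J
n(KNO₃) = 5.69 / 101.1 = 0.05628 mol
Temperature fell, so q_rxn = +|q_surr| = 2.093 kJ
ΔH = q_rxn / n = 37.19 kJ/mol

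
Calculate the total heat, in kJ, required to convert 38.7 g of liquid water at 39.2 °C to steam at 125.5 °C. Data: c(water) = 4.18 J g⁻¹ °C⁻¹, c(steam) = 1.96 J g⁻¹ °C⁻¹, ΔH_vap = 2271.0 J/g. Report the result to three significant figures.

q1 (heat water 39.2→100.0 °C): 38.7 × 4.18 × 60.8 = 9835 J
q2 (vaporize at 100 °C): 38.7 × 2271.0 = 87888 J
q3 (heat steam 100.0→125.5 °C): 38.7 × 1.96 × 25.5 = 1934 J
Total: 9835 + 87888 + 1934 = 99657 J = 99.7 kJ

q = 99.7 kJ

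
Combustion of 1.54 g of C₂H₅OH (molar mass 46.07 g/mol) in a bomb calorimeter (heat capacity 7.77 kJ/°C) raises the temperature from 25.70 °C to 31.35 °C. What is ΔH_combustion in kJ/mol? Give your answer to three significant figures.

ΔH = -1310 kJ/mol

ΔT = 31.35 − 25.70 = 5.65 °C
q_cal = C_cal × ΔT = 7.77 × 5.65 = 43.9005 kJ
n = 1.54 / 46.07 = 0.03343 mol
q_rxn = −q_cal = -43.9005 kJ
ΔH = -43.9005 / 0.03343 = -1313 kJ/mol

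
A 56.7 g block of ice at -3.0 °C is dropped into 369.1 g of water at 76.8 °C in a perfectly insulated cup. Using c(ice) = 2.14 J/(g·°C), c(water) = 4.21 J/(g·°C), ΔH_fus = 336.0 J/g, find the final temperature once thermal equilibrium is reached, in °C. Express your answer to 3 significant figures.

T_f = 55.7 °C

Heat to bring ice to 0 °C and melt it: q₁ = 56.7×2.14×3.0 + 56.7×336.0 = 19415 J
Heat the water can supply cooling to 0 °C: 369.1×4.21×76.8 = 119340 J > q₁, so all ice melts.
Energy balance: 369.1×4.21×(76.8 − T) = 19415 + 56.7×4.21×(T − 0)
1553.911(76.8 − T) = 19415 + 238.707 T
119340 − 19415 = 1792.618 T
T = 99925 / 1792.618 = 55.74 °C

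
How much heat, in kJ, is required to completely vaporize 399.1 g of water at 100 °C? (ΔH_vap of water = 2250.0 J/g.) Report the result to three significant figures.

q = 898 kJ

q = m × ΔH_vap = 399.1 × 2250.0 = 898000 J = 898 kJ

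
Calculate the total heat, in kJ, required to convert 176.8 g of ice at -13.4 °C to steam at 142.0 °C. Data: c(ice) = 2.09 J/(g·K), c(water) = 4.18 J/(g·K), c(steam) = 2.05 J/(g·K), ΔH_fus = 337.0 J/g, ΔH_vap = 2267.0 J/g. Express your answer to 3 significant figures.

q = 554 kJ

q1 (heat ice -13.4→0.0 °C): 176.8 × 2.09 × 13.4 = 4951 J
q2 (melt at 0 °C): 176.8 × 337.0 = 59582 J
q3 (heat water 0.0→100.0 °C): 176.8 × 4.18 × 100.0 = 73902 J
q4 (vaporize at 100 °C): 176.8 × 2267.0 = 400806 J
q5 (heat steam 100.0→142.0 °C): 176.8 × 2.05 × 42.0 = 15222 J
Total: 4951 + 59582 + 73902 + 400806 + 15222 = 554463 J = 554 kJ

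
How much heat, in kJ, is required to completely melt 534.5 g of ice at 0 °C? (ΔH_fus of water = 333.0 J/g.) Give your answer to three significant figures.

q = 178 kJ

q = m × ΔH_fus = 534.5 × 333.0 = 178000 J = 178 kJ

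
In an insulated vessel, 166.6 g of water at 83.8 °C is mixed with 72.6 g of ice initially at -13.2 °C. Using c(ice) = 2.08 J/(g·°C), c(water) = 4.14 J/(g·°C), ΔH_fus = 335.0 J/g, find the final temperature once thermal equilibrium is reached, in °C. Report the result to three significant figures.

T_f = 31.8 °C

Heat to bring ice to 0 °C and melt it: q₁ = 72.6×2.08×13.2 + 72.6×335.0 = 26314 J
Heat the water can supply cooling to 0 °C: 166.6×4.14×83.8 = 57798.9 J > q₁, so all ice melts.
Energy balance: 166.6×4.14×(83.8 − T) = 26314 + 72.6×4.14×(T − 0)
689.724(83.8 − T) = 26314 + 300.564 T
57798.9 − 26314 = 990.288 T
T = 31484.9 / 990.288 = 31.79 °C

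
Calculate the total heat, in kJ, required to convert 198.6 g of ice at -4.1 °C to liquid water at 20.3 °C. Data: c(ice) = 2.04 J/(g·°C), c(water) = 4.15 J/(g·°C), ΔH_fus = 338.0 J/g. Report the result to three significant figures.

q = 85.5 kJ

q1 (heat ice -4.1→0.0 °C): 198.6 × 2.04 × 4.1 = 1661 J
q2 (melt at 0 °C): 198.6 × 338.0 = 67127 J
q3 (heat water 0.0→20.3 °C): 198.6 × 4.15 × 20.3 = 16731 J
Total: 1661 + 67127 + 16731 = 85519 J = 85.5 kJ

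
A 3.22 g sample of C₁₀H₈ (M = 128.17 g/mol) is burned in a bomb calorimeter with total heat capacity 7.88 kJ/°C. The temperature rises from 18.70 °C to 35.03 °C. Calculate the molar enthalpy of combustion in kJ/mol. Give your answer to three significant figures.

ΔH = -5120 kJ/mol

ΔT = 35.03 − 18.70 = 16.33 °C
q_cal = C_cal × ΔT = 7.88 × 16.33 = 128.6804 kJ
n = 3.22 / 128.17 = 0.02512 mol
q_rxn = −q_cal = -128.6804 kJ
ΔH = -128.6804 / 0.02512 = -5123 kJ/mol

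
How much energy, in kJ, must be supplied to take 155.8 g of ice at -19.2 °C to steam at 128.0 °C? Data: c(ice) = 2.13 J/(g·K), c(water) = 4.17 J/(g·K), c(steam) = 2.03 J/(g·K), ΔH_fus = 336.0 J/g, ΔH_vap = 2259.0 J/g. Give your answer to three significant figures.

q1 (heat ice -19.2→0.0 °C): 155.8 × 2.13 × 19.2 = 6372 J
q2 (melt at 0 °C): 155.8 × 336.0 = 52349 J
q3 (heat water 0.0→100.0 °C): 155.8 × 4.17 × 100.0 = 64969 J
q4 (vaporize at 100 °C): 155.8 × 2259.0 = 351952 J
q5 (heat steam 100.0→128.0 °C): 155.8 × 2.03 × 28.0 = 8856 J
Total: 6372 + 52349 + 64969 + 351952 + 8856 = 484498 J = 484 kJ

q = 484 kJ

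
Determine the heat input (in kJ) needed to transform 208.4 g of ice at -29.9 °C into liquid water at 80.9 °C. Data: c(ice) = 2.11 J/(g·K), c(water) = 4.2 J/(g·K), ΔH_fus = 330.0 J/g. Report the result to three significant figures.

q1 (heat ice -29.9→0.0 °C): 208.4 × 2.11 × 29.9 = 13148 J
q2 (melt at 0 °C): 208.4 × 330.0 = 68772 J
q3 (heat water 0.0→80.9 °C): 208.4 × 4.2 × 80.9 = 70810 J
Total: 13148 + 68772 + 70810 = 152730 J = 153 kJ

q = 153 kJ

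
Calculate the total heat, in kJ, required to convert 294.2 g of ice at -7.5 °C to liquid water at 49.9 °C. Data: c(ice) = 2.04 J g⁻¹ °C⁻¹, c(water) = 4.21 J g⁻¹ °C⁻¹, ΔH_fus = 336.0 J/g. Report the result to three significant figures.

q = 165 kJ

q1 (heat ice -7.5→0.0 °C): 294.2 × 2.04 × 7.5 = 4501 J
q2 (melt at 0 °C): 294.2 × 336.0 = 98851 J
q3 (heat water 0.0→49.9 °C): 294.2 × 4.21 × 49.9 = 61805 J
Total: 4501 + 98851 + 61805 = 165157 J = 165 kJ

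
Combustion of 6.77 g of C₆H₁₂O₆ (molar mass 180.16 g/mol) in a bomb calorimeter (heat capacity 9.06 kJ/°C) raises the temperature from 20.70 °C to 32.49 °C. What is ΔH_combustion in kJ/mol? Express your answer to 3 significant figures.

ΔH = -2840 kJ/mol

ΔT = 32.49 − 20.70 = 11.79 °C
q_cal = C_cal × ΔT = 9.06 × 11.79 = 106.8174 kJ
n = 6.77 / 180.16 = 0.03758 mol
q_rxn = −q_cal = -106.8174 kJ
ΔH = -106.8174 / 0.03758 = -2842 kJ/mol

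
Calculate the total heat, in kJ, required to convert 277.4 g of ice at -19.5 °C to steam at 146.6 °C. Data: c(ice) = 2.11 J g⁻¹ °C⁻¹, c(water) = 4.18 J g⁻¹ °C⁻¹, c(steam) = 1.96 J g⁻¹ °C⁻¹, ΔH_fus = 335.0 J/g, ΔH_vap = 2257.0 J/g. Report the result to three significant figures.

q1 (heat ice -19.5→0.0 °C): 277.4 × 2.11 × 19.5 = 11414 J
q2 (melt at 0 °C): 277.4 × 335.0 = 92929 J
q3 (heat water 0.0→100.0 °C): 277.4 × 4.18 × 100.0 = 115953 J
q4 (vaporize at 100 °C): 277.4 × 2257.0 = 626092 J
q5 (heat steam 100.0→146.6 °C): 277.4 × 1.96 × 46.6 = 25337 J
Total: 11414 + 92929 + 115953 + 626092 + 25337 = 871725 J = 872 kJ

q = 872 kJ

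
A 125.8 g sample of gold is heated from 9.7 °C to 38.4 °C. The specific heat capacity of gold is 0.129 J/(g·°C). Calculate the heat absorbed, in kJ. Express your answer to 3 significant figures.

q = m c ΔT = 125.8 × 0.129 × (38.4 − 9.7)
q = 125.8 × 0.129 × 28.7 = 465.7 J = 0.466 kJ

q = 0.466 kJ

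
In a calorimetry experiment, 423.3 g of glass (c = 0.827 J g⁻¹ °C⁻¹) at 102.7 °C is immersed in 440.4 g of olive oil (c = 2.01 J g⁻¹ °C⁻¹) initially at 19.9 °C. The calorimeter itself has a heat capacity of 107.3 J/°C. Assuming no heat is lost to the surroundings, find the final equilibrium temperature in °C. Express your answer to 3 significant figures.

T_f = 41.5 °C

Heat lost by glass = heat gained by olive oil + calorimeter.
(423.3)(0.827)(102.7 − T) = [(440.4)(2.01) + 107.3](T − 19.9)
350.0691 (102.7 − T) = 992.504 (T − 19.9)
35952 − 350.0691 T = 992.504 T − 19751
55703 = 1342.5731 T
T = 41.49 °C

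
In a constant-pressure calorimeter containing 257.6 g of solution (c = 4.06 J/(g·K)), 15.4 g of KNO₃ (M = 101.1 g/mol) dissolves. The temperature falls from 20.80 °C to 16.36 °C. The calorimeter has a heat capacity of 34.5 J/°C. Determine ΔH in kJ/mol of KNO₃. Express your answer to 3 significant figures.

|ΔT| = |16.36 − 20.80| = 4.44 °C
|q_surr| = (257.6 × 4.06 + 34.5) × 4.44 = 1080.356 × 4.44 = 4797 J
n(KNO₃) = 15.4 / 101.1 = 0.1523 mol
Temperature fell, so q_rxn = +|q_surr| = 4.797 kJ
ΔH = q_rxn / n = 31.50 kJ/mol

ΔH = 31.5 kJ/mol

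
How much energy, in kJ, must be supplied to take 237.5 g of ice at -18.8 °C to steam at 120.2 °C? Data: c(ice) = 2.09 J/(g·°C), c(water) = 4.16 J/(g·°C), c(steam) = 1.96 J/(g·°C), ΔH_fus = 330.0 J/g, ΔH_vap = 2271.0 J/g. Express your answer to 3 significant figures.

q1 (heat ice -18.8→0.0 °C): 237.5 × 2.09 × 18.8 = 9332 J
q2 (melt at 0 °C): 237.5 × 330.0 = 78375 J
q3 (heat water 0.0→100.0 °C): 237.5 × 4.16 × 100.0 = 98800 J
q4 (vaporize at 100 °C): 237.5 × 2271.0 = 539363 J
q5 (heat steam 100.0→120.2 °C): 237.5 × 1.96 × 20.2 = 9403 J
Total: 9332 + 78375 + 98800 + 539363 + 9403 = 735273 J = 735 kJ

q = 735 kJ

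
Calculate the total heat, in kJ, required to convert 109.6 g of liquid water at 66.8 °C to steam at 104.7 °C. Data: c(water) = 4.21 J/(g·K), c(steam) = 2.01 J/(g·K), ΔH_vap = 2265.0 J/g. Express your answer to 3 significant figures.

q1 (heat water 66.8→100.0 °C): 109.6 × 4.21 × 33.2 = 15319 J
q2 (vaporize at 100 °C): 109.6 × 2265.0 = 248244 J
q3 (heat steam 100.0→104.7 °C): 109.6 × 2.01 × 4.7 = 1035 J
Total: 15319 + 248244 + 1035 = 264598 J = 265 kJ

q = 265 kJ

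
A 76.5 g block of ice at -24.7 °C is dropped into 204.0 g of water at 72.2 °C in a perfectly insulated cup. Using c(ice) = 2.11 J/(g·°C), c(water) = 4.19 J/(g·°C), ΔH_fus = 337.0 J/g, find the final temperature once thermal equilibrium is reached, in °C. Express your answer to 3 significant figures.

T_f = 27.2 °C

Heat to bring ice to 0 °C and melt it: q₁ = 76.5×2.11×24.7 + 76.5×337.0 = 29767 J
Heat the water can supply cooling to 0 °C: 204.0×4.19×72.2 = 61713.7 J > q₁, so all ice melts.
Energy balance: 204.0×4.19×(72.2 − T) = 29767 + 76.5×4.19×(T − 0)
854.76(72.2 − T) = 29767 + 320.535 T
61713.7 − 29767 = 1175.295 T
T = 31946.7 / 1175.295 = 27.18 °C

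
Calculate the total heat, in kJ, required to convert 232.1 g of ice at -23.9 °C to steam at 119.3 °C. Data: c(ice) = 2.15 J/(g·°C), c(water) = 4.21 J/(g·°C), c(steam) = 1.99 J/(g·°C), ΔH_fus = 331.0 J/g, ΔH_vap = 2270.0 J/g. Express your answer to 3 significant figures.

q = 722 kJ

q1 (heat ice -23.9→0.0 °C): 232.1 × 2.15 × 23.9 = 11926 J
q2 (melt at 0 °C): 232.1 × 331.0 = 76825 J
q3 (heat water 0.0→100.0 °C): 232.1 × 4.21 × 100.0 = 97714 J
q4 (vaporize at 100 °C): 232.1 × 2270.0 = 526867 J
q5 (heat steam 100.0→119.3 °C): 232.1 × 1.99 × 19.3 = 8914 J
Total: 11926 + 76825 + 97714 + 526867 + 8914 = 722246 J = 722 kJ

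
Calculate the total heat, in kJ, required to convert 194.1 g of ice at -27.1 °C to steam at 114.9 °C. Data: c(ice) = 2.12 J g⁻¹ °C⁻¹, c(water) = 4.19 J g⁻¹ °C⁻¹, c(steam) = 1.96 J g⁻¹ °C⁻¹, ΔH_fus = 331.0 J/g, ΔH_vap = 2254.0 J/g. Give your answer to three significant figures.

q1 (heat ice -27.1→0.0 °C): 194.1 × 2.12 × 27.1 = 11151 J
q2 (melt at 0 °C): 194.1 × 331.0 = 64247 J
q3 (heat water 0.0→100.0 °C): 194.1 × 4.19 × 100.0 = 81328 J
q4 (vaporize at 100 °C): 194.1 × 2254.0 = 437501 J
q5 (heat steam 100.0→114.9 °C): 194.1 × 1.96 × 14.9 = 5668 J
Total: 11151 + 64247 + 81328 + 437501 + 5668 = 599895 J = 600 kJ

q = 600 kJ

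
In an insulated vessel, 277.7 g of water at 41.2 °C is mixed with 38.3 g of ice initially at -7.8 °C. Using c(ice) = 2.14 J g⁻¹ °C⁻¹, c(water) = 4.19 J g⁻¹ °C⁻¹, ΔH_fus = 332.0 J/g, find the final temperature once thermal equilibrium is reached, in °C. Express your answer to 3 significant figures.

Heat to bring ice to 0 °C and melt it: q₁ = 38.3×2.14×7.8 + 38.3×332.0 = 13355 J
Heat the water can supply cooling to 0 °C: 277.7×4.19×41.2 = 47938.8 J > q₁, so all ice melts.
Energy balance: 277.7×4.19×(41.2 − T) = 13355 + 38.3×4.19×(T − 0)
1163.563(41.2 − T) = 13355 + 160.477 T
47938.8 − 13355 = 1324.040 T
T = 34583.8 / 1324.040 = 26.12 °C

T_f = 26.1 °C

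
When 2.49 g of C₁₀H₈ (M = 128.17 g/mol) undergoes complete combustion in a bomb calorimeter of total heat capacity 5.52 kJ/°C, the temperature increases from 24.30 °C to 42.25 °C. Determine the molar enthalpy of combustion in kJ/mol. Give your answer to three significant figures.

ΔT = 42.25 − 24.30 = 17.95 °C
q_cal = C_cal × ΔT = 5.52 × 17.95 = 99.084 kJ
n = 2.49 / 128.17 = 0.01943 mol
q_rxn = −q_cal = -99.084 kJ
ΔH = -99.084 / 0.01943 = -5100 kJ/mol

ΔH = -5100 kJ/mol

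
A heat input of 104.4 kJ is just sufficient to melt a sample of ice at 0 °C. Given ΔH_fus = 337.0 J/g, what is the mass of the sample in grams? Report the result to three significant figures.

m = q / ΔH_fus = 104400 J / 337.0 J/g = 310 g

m = 310 g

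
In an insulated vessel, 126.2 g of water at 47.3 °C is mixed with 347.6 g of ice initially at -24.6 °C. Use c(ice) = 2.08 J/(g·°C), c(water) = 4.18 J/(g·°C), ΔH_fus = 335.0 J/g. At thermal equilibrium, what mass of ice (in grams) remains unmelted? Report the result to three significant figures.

m_ice remaining = 326 g

Heat to warm all ice to 0 °C: 347.6×2.08×24.6 = 17786 J
Heat released by water cooling to 0 °C: 126.2×4.18×47.3 = 24952 J
24952 J < 17786 + 347.6×335.0 = 134232 J, so not all ice melts; final T = 0 °C.
Heat left for melting: 24952 − 17786 = 7166 J
Mass melted = 7166 / 335.0 = 21.39 g
Ice remaining = 347.6 − 21.39 = 326.21 g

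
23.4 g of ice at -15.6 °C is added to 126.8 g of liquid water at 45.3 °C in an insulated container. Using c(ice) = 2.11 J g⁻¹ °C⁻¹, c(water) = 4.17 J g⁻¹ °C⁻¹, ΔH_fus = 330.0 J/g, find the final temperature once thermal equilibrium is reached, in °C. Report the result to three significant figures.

T_f = 24.7 °C

Heat to bring ice to 0 °C and melt it: q₁ = 23.4×2.11×15.6 + 23.4×330.0 = 8492.2 J
Heat the water can supply cooling to 0 °C: 126.8×4.17×45.3 = 23952.6 J > q₁, so all ice melts.
Energy balance: 126.8×4.17×(45.3 − T) = 8492.2 + 23.4×4.17×(T − 0)
528.756(45.3 − T) = 8492.2 + 97.578 T
23952.6 − 8492.2 = 626.334 T
T = 15460.4 / 626.334 = 24.68 °C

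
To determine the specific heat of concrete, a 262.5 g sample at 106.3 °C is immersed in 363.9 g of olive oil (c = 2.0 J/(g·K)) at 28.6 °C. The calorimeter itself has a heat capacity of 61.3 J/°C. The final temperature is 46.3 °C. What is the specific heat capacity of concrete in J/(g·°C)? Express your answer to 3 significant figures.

q_gained = (363.9 × 2.0 + 61.3) × (46.3 − 28.6) = 13970 J
q_lost = 262.5 × c × (106.3 − 46.3) = 15750 c
Set equal: c = 13970 / 15750 = 0.887 J/(g·°C)

c = 0.887 J/(g·°C)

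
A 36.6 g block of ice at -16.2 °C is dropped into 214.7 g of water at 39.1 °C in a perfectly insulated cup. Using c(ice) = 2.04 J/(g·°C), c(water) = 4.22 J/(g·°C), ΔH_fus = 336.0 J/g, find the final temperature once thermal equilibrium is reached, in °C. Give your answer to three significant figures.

Heat to bring ice to 0 °C and melt it: q₁ = 36.6×2.04×16.2 + 36.6×336.0 = 13507 J
Heat the water can supply cooling to 0 °C: 214.7×4.22×39.1 = 35425.9 J > q₁, so all ice melts.
Energy balance: 214.7×4.22×(39.1 − T) = 13507 + 36.6×4.22×(T − 0)
906.034(39.1 − T) = 13507 + 154.452 T
35425.9 − 13507 = 1060.486 T
T = 21918.9 / 1060.486 = 20.67 °C

T_f = 20.7 °C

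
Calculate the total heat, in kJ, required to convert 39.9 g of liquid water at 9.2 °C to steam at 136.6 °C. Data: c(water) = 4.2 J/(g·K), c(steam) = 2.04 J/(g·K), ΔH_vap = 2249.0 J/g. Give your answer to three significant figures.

q1 (heat water 9.2→100.0 °C): 39.9 × 4.2 × 90.8 = 15216 J
q2 (vaporize at 100 °C): 39.9 × 2249.0 = 89735 J
q3 (heat steam 100.0→136.6 °C): 39.9 × 2.04 × 36.6 = 2979 J
Total: 15216 + 89735 + 2979 = 107930 J = 108 kJ

q = 108 kJ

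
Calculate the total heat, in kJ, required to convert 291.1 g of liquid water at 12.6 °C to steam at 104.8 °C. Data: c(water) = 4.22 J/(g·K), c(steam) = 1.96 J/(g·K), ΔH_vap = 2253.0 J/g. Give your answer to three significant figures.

q = 766 kJ

q1 (heat water 12.6→100.0 °C): 291.1 × 4.22 × 87.4 = 107366 J
q2 (vaporize at 100 °C): 291.1 × 2253.0 = 655848 J
q3 (heat steam 100.0→104.8 °C): 291.1 × 1.96 × 4.8 = 2739 J
Total: 107366 + 655848 + 2739 = 765953 J = 766 kJ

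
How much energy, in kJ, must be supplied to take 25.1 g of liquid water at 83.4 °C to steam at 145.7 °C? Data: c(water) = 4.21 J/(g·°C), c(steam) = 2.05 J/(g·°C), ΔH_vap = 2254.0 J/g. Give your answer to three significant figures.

q1 (heat water 83.4→100.0 °C): 25.1 × 4.21 × 16.6 = 1754 J
q2 (vaporize at 100 °C): 25.1 × 2254.0 = 56575 J
q3 (heat steam 100.0→145.7 °C): 25.1 × 2.05 × 45.7 = 2351 J
Total: 1754 + 56575 + 2351 = 60680 J = 60.7 kJ

q = 60.7 kJ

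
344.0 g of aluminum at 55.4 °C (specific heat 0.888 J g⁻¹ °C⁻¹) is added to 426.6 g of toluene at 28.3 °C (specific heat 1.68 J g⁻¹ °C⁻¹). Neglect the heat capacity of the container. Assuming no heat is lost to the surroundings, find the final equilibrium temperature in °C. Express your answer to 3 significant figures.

T_f = 36.4 °C

Heat lost by aluminum = heat gained by toluene.
(344.0)(0.888)(55.4 − T) = (426.6)(1.68)(T − 28.3)
305.472 (55.4 − T) = 716.688 (T − 28.3)
16923 − 305.472 T = 716.688 T − 20282
37205 = 1022.160 T
T = 36.40 °C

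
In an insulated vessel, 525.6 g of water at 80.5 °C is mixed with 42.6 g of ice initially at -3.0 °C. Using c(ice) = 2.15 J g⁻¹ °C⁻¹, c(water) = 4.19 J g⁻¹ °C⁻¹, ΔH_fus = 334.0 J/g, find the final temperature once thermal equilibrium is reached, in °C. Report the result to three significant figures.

Heat to bring ice to 0 °C and melt it: q₁ = 42.6×2.15×3.0 + 42.6×334.0 = 14503 J
Heat the water can supply cooling to 0 °C: 525.6×4.19×80.5 = 177282 J > q₁, so all ice melts.
Energy balance: 525.6×4.19×(80.5 − T) = 14503 + 42.6×4.19×(T − 0)
2202.264(80.5 − T) = 14503 + 178.494 T
177282 − 14503 = 2380.758 T
T = 162779 / 2380.758 = 68.37 °C

T_f = 68.4 °C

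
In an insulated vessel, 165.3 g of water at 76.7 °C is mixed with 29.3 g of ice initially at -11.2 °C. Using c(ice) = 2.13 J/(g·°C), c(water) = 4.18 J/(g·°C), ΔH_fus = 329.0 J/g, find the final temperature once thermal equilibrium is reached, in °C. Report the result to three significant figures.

T_f = 52.4 °C

Heat to bring ice to 0 °C and melt it: q₁ = 29.3×2.13×11.2 + 29.3×329.0 = 10339 J
Heat the water can supply cooling to 0 °C: 165.3×4.18×76.7 = 52996.2 J > q₁, so all ice melts.
Energy balance: 165.3×4.18×(76.7 − T) = 10339 + 29.3×4.18×(T − 0)
690.954(76.7 − T) = 10339 + 122.474 T
52996.2 − 10339 = 813.428 T
T = 42657.2 / 813.428 = 52.44 °C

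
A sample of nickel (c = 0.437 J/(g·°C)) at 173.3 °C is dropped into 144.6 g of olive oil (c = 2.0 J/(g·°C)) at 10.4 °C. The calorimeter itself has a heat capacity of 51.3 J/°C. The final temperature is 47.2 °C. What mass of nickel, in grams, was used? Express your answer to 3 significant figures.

q_gained = (144.6 × 2.0 + 51.3) × (47.2 − 10.4) = 12530 J
q_lost = m × 0.437 × (173.3 − 47.2) = 55.1057 m
m = 12530 / 55.1057 = 227 g

m = 227 g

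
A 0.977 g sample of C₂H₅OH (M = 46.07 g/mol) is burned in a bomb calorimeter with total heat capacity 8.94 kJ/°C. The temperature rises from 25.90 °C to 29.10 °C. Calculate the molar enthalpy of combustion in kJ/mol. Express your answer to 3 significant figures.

ΔT = 29.10 − 25.90 = 3.20 °C
q_cal = C_cal × ΔT = 8.94 × 3.20 = 28.608 kJ
n = 0.977 / 46.07 = 0.02121 mol
q_rxn = −q_cal = -28.608 kJ
ΔH = -28.608 / 0.02121 = -1349 kJ/mol

ΔH = -1350 kJ/mol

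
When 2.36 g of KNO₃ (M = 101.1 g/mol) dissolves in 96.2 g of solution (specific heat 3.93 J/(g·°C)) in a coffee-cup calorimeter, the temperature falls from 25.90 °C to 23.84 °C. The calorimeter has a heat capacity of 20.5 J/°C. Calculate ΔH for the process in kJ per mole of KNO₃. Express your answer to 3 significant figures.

ΔH = 35.2 kJ/mol

|ΔT| = |23.84 − 25.90| = 2.06 °C
|q_surr| = (96.2 × 3.93 + 20.5) × 2.06 = 398.566 × 2.06 = 821.0 J
n(KNO₃) = 2.36 / 101.1 = 0.02334 mol
Temperature fell, so q_rxn = +|q_surr| = 0.8210 kJ
ΔH = q_rxn / n = 35.18 kJ/mol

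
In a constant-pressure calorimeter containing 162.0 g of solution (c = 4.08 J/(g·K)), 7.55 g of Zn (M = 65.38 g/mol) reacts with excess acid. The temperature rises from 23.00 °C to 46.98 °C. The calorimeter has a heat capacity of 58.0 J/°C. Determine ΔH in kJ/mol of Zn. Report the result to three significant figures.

ΔH = -149 kJ/mol

|ΔT| = |46.98 − 23.00| = 23.98 °C
|q_surr| = (162.0 × 4.08 + 58.0) × 23.98 = 718.96 × 23.98 = 17240 J
n(Zn) = 7.55 / 65.38 = 0.1155 mol
Temperature rose, so q_rxn = −|q_surr| = -17.24 kJ
ΔH = q_rxn / n = -149.3 kJ/mol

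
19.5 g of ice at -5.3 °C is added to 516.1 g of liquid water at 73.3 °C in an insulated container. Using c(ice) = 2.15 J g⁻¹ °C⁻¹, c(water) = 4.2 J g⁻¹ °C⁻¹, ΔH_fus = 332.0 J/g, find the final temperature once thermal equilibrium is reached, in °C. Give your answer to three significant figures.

T_f = 67.7 °C

Heat to bring ice to 0 °C and melt it: q₁ = 19.5×2.15×5.3 + 19.5×332.0 = 6696.2 J
Heat the water can supply cooling to 0 °C: 516.1×4.2×73.3 = 158887 J > q₁, so all ice melts.
Energy balance: 516.1×4.2×(73.3 − T) = 6696.2 + 19.5×4.2×(T − 0)
2167.62(73.3 − T) = 6696.2 + 81.9 T
158887 − 6696.2 = 2249.52 T
T = 152190.8 / 2249.52 = 67.65 °C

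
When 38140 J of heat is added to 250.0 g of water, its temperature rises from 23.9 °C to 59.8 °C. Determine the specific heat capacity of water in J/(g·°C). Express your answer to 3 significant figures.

c = 4.25 J/(g·°C)

c = q / (m ΔT) = 38140 / (250.0 × 35.9)
c = 38140 / 8975 = 4.25 J/(g·°C)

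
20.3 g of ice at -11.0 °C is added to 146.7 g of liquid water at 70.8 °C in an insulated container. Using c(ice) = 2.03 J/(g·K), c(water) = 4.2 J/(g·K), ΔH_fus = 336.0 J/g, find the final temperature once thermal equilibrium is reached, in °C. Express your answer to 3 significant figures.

Heat to bring ice to 0 °C and melt it: q₁ = 20.3×2.03×11.0 + 20.3×336.0 = 7274.1 J
Heat the water can supply cooling to 0 °C: 146.7×4.2×70.8 = 43622.7 J > q₁, so all ice melts.
Energy balance: 146.7×4.2×(70.8 − T) = 7274.1 + 20.3×4.2×(T − 0)
616.14(70.8 − T) = 7274.1 + 85.26 T
43622.7 − 7274.1 = 701.40 T
T = 36348.6 / 701.40 = 51.82 °C

T_f = 51.8 °C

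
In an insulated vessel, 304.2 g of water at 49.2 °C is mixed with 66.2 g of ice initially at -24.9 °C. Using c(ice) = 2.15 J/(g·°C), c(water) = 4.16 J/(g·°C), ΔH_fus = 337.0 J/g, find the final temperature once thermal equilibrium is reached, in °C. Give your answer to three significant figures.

Heat to bring ice to 0 °C and melt it: q₁ = 66.2×2.15×24.9 + 66.2×337.0 = 25853 J
Heat the water can supply cooling to 0 °C: 304.2×4.16×49.2 = 62261.2 J > q₁, so all ice melts.
Energy balance: 304.2×4.16×(49.2 − T) = 25853 + 66.2×4.16×(T − 0)
1265.472(49.2 − T) = 25853 + 275.392 T
62261.2 − 25853 = 1540.864 T
T = 36408.2 / 1540.864 = 23.63 °C

T_f = 23.6 °C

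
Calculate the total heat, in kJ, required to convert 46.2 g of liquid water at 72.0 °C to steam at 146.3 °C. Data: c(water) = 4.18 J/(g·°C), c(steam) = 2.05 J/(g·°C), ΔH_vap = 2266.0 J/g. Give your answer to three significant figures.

q = 114 kJ

q1 (heat water 72.0→100.0 °C): 46.2 × 4.18 × 28.0 = 5407 J
q2 (vaporize at 100 °C): 46.2 × 2266.0 = 104689 J
q3 (heat steam 100.0→146.3 °C): 46.2 × 2.05 × 46.3 = 4385 J
Total: 5407 + 104689 + 4385 = 114481 J = 114 kJ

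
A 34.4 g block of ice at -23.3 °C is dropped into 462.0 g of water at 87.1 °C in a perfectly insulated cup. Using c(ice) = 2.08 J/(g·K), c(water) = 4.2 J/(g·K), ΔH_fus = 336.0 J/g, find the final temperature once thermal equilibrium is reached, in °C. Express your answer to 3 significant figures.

T_f = 74.7 °C

Heat to bring ice to 0 °C and melt it: q₁ = 34.4×2.08×23.3 + 34.4×336.0 = 13226 J
Heat the water can supply cooling to 0 °C: 462.0×4.2×87.1 = 169009 J > q₁, so all ice melts.
Energy balance: 462.0×4.2×(87.1 − T) = 13226 + 34.4×4.2×(T − 0)
1940.4(87.1 − T) = 13226 + 144.48 T
169009 − 13226 = 2084.88 T
T = 155783 / 2084.88 = 74.72 °C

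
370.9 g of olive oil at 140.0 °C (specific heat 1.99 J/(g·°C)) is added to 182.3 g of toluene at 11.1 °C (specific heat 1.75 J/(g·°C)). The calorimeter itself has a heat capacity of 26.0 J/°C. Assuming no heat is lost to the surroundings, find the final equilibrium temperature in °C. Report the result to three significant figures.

Heat lost by olive oil = heat gained by toluene + calorimeter.
(370.9)(1.99)(140.0 − T) = [(182.3)(1.75) + 26.0](T − 11.1)
738.091 (140.0 − T) = 345.025 (T − 11.1)
103330 − 738.091 T = 345.025 T − 3829.8
107159.8 = 1083.116 T
T = 98.94 °C

T_f = 98.9 °C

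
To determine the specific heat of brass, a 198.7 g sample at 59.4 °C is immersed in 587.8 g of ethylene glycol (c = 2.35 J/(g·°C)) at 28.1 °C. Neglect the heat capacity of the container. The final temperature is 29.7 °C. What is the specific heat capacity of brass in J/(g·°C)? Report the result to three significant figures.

c = 0.375 J/(g·°C)

q_gained = (587.8 × 2.35) × (29.7 − 28.1) = 2210.1 J
q_lost = 198.7 × c × (59.4 − 29.7) = 5901.39 c
Set equal: c = 2210.1 / 5901.39 = 0.375 J/(g·°C)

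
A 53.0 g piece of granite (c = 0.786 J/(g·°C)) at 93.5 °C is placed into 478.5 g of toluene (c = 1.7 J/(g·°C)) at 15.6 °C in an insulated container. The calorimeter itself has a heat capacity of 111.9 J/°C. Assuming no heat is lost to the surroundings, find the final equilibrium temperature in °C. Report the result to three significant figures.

Heat lost by granite = heat gained by toluene + calorimeter.
(53.0)(0.786)(93.5 − T) = [(478.5)(1.7) + 111.9](T − 15.6)
41.658 (93.5 − T) = 925.35 (T − 15.6)
3895.0 − 41.658 T = 925.35 T − 14435
18330.0 = 967.008 T
T = 18.96 °C

T_f = 19.0 °C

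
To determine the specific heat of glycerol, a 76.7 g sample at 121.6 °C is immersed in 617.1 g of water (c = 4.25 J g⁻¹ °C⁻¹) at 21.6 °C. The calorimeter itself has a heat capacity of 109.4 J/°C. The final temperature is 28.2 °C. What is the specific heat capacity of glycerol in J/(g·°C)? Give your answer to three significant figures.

q_gained = (617.1 × 4.25 + 109.4) × (28.2 − 21.6) = 18030 J
q_lost = 76.7 × c × (121.6 − 28.2) = 7163.78 c
Set equal: c = 18030 / 7163.78 = 2.52 J/(g·°C)

c = 2.52 J/(g·°C)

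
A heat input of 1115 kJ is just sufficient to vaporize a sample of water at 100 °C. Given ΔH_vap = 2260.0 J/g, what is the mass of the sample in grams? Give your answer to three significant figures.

m = q / ΔH_vap = 1115000 J / 2260.0 J/g = 493 g

m = 493 g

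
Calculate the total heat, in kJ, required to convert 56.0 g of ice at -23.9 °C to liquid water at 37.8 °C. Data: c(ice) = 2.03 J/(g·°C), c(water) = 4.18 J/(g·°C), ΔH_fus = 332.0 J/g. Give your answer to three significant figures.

q1 (heat ice -23.9→0.0 °C): 56.0 × 2.03 × 23.9 = 2717 J
q2 (melt at 0 °C): 56.0 × 332.0 = 18592 J
q3 (heat water 0.0→37.8 °C): 56.0 × 4.18 × 37.8 = 8848 J
Total: 2717 + 18592 + 8848 = 30157 J = 30.2 kJ

q = 30.2 kJ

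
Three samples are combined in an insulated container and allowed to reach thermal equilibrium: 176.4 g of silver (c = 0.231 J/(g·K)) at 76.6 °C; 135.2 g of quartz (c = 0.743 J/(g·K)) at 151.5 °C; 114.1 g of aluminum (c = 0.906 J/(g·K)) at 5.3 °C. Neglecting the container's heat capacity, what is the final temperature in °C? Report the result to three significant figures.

Σ mᵢcᵢ(T − Tᵢ) = 0  ⇒  T = Σ mᵢcᵢTᵢ / Σ mᵢcᵢ
Σ mᵢcᵢ = 176.4×0.231 + 135.2×0.743 + 114.1×0.906 = 244.5766
Σ mᵢcᵢTᵢ = 40.7484×76.6 + 100.4536×151.5 + 103.3746×5.3 = 18888
T = 18888 / 244.5766 = 77.23 °C

T_f = 77.2 °C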